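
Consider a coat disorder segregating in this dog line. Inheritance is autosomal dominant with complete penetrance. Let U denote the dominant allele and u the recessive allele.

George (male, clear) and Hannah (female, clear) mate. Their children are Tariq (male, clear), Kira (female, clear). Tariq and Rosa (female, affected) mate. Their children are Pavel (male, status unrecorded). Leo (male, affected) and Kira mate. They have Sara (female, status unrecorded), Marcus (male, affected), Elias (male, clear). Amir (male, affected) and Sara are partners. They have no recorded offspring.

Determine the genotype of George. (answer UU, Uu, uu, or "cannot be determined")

George is clear, so George is uu.

uu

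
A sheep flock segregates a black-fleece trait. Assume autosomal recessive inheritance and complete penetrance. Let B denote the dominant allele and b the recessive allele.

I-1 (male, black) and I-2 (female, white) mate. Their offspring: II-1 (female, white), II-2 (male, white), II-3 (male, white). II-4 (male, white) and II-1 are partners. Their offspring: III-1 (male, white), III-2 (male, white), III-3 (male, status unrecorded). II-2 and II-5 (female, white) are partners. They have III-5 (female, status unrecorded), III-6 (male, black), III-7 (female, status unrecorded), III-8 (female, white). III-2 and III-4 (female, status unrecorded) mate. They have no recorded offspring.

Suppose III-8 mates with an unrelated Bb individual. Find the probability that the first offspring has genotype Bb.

II-2 is white so carries B and received b from I-1 (bb), so II-2 is Bb.
II-5 is white so carries B and passed b to III-6 (bb), so II-5 is Bb.
III-8 is a white offspring of II-2 (Bb) × II-5 (Bb), whose cross gives 1/4 BB : 1/2 Bb : 1/4 bb; conditioning on being white, III-8 is BB with probability 1/3, Bb with probability 2/3.
Summing over parental genotype combinations, P(offspring has genotype Bb) = 1/3·1/2 + 2/3·1/2 = 1/2.

1/2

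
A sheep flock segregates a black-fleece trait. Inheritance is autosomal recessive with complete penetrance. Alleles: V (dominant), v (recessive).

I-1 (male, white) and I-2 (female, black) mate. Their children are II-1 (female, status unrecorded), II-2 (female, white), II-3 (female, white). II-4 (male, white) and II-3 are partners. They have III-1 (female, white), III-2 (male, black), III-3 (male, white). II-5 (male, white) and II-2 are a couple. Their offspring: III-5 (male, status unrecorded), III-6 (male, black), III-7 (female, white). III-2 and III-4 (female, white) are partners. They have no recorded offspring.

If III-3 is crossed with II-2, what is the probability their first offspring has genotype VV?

II-4 is white so carries V and passed v to III-2 (vv), so II-4 is Vv.
II-3 is white so carries V and received v from I-2 (vv), so II-3 is Vv.
III-3 is a white offspring of II-4 (Vv) × II-3 (Vv), whose cross gives 1/4 VV : 1/2 Vv : 1/4 vv; conditioning on being white, III-3 is VV with probability 1/3, Vv with probability 2/3.
II-2 is white so carries V and received v from I-2 (vv), so II-2 is Vv.
Summing over parental genotype combinations, P(offspring has genotype VV) = 1/3·1/2 + 2/3·1/4 = 1/3.

1/3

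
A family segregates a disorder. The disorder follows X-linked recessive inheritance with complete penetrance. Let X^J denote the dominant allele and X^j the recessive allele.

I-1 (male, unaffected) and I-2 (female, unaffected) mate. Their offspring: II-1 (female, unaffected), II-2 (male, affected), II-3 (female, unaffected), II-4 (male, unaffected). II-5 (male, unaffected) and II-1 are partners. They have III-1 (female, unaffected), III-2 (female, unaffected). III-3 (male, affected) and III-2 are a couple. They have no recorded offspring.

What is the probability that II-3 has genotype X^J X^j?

1/2

I-1 is unaffected, so I-1 is X^J Y.
I-2 is unaffected so carries J and passed j to II-2 (X^j Y), so I-2 is X^J X^j.
Their cross gives offspring ratios 1/2 X^J X^J : 1/2 X^J X^j. Conditioning on II-3 being unaffected, P(X^J X^j) = 1/2 / 1 = 1/2.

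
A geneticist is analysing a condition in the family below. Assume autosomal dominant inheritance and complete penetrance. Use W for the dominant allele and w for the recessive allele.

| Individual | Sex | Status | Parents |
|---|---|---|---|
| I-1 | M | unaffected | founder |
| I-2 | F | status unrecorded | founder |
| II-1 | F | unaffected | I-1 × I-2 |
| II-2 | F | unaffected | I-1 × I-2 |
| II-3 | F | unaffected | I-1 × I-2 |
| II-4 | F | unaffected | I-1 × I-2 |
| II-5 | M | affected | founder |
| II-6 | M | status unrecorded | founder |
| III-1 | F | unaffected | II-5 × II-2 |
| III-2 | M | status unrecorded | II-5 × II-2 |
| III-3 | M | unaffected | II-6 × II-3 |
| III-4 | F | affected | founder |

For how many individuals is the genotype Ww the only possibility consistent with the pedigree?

Obligate heterozygotes: II-5 is affected so carries W and passed w to III-1 (ww), so II-5 is Ww.
Every other individual is either homozygous by phenotype or has at least one consistent homozygous assignment, so the count is 1.

1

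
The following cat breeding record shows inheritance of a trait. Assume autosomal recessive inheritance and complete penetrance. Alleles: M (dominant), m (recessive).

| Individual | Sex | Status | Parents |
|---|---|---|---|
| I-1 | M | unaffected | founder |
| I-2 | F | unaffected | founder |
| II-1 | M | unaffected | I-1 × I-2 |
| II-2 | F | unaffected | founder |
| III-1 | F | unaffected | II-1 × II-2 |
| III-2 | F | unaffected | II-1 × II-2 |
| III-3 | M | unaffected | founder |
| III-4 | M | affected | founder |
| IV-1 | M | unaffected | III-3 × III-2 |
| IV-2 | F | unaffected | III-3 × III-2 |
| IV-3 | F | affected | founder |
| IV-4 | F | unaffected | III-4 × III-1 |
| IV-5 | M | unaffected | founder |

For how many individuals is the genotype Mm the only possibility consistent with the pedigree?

1

Obligate heterozygotes: IV-4 is unaffected so carries M and received m from III-4 (mm), so IV-4 is Mm.
Every other individual is either homozygous by phenotype or has at least one consistent homozygous assignment, so the count is 1.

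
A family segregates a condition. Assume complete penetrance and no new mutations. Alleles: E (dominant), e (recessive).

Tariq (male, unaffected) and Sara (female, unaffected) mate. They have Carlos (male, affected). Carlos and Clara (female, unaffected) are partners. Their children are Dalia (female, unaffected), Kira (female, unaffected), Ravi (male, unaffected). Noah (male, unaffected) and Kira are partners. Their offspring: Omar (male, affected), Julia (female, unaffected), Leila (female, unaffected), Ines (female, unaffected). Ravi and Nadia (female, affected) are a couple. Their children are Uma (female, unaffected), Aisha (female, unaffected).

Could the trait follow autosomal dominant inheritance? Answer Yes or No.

No

Under autosomal dominant, Carlos (affected, male) cannot arise from Tariq (unaffected) × Sara (unaffected).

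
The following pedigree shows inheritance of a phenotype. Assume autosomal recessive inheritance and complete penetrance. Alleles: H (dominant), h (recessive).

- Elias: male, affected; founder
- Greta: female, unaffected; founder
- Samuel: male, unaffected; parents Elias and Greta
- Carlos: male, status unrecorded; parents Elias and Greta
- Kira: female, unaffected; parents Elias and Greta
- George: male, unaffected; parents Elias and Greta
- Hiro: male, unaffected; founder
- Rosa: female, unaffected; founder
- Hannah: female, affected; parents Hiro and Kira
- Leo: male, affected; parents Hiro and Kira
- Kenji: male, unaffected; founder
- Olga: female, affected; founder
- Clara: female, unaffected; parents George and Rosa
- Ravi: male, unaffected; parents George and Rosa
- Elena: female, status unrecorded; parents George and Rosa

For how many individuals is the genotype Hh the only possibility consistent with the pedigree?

4

Obligate heterozygotes: Samuel is unaffected so carries H and received h from Elias (hh), so Samuel is Hh; Kira is unaffected so carries H and received h from Elias (hh), so Kira is Hh; George is unaffected so carries H and received h from Elias (hh), so George is Hh; Hiro is unaffected so carries H and passed h to Hannah (hh), so Hiro is Hh.
Every other individual is either homozygous by phenotype or has at least one consistent homozygous assignment, so the count is 4.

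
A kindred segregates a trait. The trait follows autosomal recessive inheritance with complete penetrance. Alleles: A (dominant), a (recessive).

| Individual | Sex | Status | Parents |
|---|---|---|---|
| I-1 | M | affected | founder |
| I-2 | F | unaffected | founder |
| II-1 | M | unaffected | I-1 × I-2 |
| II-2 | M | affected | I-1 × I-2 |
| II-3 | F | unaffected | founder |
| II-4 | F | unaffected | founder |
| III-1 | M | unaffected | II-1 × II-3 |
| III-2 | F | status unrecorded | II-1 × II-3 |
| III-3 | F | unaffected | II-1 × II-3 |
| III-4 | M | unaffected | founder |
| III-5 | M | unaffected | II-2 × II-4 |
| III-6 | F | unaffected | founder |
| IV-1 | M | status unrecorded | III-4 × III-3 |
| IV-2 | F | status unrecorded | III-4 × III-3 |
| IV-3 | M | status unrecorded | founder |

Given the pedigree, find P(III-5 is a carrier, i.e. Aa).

III-5 is unaffected so carries A and received a from II-2 (aa), so III-5 is Aa, giving P(Aa) = 1.

1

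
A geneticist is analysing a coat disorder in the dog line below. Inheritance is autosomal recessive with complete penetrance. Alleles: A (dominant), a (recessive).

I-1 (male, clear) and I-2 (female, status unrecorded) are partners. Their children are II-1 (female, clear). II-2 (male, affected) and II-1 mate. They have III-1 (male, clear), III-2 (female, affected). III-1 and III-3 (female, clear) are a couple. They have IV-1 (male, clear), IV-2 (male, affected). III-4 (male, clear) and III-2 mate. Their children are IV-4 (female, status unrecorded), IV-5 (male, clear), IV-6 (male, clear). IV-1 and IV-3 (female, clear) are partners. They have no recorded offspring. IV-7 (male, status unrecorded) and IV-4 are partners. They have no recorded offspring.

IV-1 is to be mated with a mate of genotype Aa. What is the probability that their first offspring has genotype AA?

III-1 is clear so carries A and received a from II-2 (aa), so III-1 is Aa.
III-3 is clear so carries A and passed a to IV-2 (aa), so III-3 is Aa.
IV-1 is a clear offspring of III-1 (Aa) × III-3 (Aa), whose cross gives 1/4 AA : 1/2 Aa : 1/4 aa; conditioning on being clear, IV-1 is AA with probability 1/3, Aa with probability 2/3.
Summing over parental genotype combinations, P(offspring has genotype AA) = 1/3·1/2 + 2/3·1/4 = 1/3.

1/3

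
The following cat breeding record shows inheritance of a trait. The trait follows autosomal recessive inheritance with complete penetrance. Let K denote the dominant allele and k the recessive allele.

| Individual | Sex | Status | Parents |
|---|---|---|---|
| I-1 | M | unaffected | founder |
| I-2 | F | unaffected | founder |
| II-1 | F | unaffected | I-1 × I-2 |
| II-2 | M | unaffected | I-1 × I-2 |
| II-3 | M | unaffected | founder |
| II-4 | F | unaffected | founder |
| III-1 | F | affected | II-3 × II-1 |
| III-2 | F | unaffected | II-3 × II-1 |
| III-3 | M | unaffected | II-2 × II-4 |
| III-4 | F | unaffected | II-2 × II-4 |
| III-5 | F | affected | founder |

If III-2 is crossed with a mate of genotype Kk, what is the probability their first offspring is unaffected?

5/6

II-3 is unaffected so carries K and passed k to III-1 (kk), so II-3 is Kk.
II-1 is unaffected so carries K and passed k to III-1 (kk), so II-1 is Kk.
III-2 is an unaffected offspring of II-3 (Kk) × II-1 (Kk), whose cross gives 1/4 KK : 1/2 Kk : 1/4 kk; conditioning on being unaffected, III-2 is KK with probability 1/3, Kk with probability 2/3.
Summing over parental genotype combinations, P(offspring is unaffected) = 1/3·1 + 2/3·3/4 = 5/6.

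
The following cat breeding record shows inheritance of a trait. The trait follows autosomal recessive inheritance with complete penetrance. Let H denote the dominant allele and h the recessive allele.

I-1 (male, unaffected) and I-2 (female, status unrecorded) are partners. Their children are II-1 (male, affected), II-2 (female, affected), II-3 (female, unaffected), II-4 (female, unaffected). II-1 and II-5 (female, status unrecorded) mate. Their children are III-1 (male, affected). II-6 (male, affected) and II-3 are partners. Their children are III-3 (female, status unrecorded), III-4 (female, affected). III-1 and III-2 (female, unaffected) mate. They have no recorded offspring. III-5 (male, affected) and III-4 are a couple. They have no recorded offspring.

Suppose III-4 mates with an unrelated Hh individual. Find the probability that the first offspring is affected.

III-4 is affected, so III-4 is hh.
The cross gives 1/2 Hh : 1/2 hh, so P(offspring is affected) = 1/2.

1/2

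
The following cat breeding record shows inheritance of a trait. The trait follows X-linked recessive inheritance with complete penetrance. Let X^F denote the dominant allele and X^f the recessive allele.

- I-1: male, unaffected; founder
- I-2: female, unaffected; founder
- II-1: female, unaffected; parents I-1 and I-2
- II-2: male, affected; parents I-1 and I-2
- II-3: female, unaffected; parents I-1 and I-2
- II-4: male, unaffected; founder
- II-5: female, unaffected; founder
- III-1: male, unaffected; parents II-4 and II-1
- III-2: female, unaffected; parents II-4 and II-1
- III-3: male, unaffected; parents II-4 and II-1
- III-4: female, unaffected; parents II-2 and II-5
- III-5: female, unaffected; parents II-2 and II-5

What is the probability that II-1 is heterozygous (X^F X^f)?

I-1 is unaffected, so I-1 is X^F Y.
I-2 is unaffected so carries F and passed f to II-2 (X^f Y), so I-2 is X^F X^f.
Their cross gives offspring ratios 1/2 X^F X^F : 1/2 X^F X^f. Conditioning on II-1 being unaffected, P(X^F X^f) = 1/2 / 1 = 1/2 before taking II-1's own offspring into account.
II-4 is unaffected, so II-4 is X^F Y.
Now use II-1's offspring. Probability of each recorded status — unaffected son III-1: 1/2 if II-1 is X^F X^f, 1 if X^F X^F; unaffected son III-3: 1/2 if II-1 is X^F X^f, 1 if X^F X^F. (III-2: equally likely either way, so uninformative.)
Bayes: P(X^F X^f) = 1/2·1/4 / (1/2·1/4 + 1/2·1) = 1/5.

1/5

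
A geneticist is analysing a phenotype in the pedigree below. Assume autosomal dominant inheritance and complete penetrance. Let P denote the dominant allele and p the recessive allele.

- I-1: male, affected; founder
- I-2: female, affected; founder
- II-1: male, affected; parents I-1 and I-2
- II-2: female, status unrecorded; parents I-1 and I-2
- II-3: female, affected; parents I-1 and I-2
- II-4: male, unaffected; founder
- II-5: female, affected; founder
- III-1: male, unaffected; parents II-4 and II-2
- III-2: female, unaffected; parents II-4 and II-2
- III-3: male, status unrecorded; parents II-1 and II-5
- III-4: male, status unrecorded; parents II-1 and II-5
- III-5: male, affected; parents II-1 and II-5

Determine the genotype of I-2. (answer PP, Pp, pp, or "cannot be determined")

I-2's phenotype allows PP or Pp, and no parent or child forces a single allele at both positions; consistent genotype assignments exist with I-2 as PP or Pp.

cannot be determined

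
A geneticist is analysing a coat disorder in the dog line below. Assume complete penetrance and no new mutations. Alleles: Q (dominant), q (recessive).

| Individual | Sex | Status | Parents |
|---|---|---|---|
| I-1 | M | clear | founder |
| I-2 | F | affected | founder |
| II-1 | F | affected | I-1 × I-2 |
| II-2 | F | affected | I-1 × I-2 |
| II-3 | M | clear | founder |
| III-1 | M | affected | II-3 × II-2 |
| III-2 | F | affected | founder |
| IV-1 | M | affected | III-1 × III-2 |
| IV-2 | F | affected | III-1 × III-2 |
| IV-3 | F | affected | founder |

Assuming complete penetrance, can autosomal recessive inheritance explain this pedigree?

A consistent assignment under autosomal recessive exists: I-1 Qq, I-2 qq, II-1 qq, II-2 qq, II-3 Qq, III-1 qq, III-2 qq, IV-1 qq, IV-2 qq, IV-3 qq.
In this assignment every recorded phenotype matches its genotype and every non-founder's genotype is obtainable from its parents' genotypes, so the pedigree is consistent.

Yes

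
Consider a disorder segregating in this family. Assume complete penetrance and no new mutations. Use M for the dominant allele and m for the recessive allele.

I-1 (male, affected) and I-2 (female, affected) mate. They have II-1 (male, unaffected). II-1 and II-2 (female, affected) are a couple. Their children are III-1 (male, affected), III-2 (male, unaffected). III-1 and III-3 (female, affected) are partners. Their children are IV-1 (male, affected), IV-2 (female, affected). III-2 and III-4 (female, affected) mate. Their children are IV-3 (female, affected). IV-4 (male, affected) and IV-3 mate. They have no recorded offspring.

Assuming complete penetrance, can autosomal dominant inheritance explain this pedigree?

Yes

A consistent assignment under autosomal dominant exists: I-1 Mm, I-2 Mm, II-1 mm, II-2 Mm, III-1 Mm, III-2 mm, III-3 MM, III-4 MM, IV-1 MM, IV-2 MM, IV-3 Mm, IV-4 MM.
In this assignment every recorded phenotype matches its genotype and every non-founder's genotype is obtainable from its parents' genotypes, so the pedigree is consistent.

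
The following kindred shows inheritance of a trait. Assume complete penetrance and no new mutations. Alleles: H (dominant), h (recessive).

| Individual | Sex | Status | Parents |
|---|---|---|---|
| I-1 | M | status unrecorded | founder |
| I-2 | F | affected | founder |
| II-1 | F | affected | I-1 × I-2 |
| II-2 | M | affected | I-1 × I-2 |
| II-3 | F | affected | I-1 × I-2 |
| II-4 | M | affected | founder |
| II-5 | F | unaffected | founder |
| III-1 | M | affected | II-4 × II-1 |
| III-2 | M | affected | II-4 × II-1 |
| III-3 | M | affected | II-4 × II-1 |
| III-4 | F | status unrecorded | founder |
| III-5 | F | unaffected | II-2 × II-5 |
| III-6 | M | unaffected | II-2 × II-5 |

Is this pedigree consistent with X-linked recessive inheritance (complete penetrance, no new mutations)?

Yes

A consistent assignment under X-linked recessive exists: I-1 X^h Y, I-2 X^h X^h, II-1 X^h X^h, II-2 X^h Y, II-3 X^h X^h, II-4 X^h Y, II-5 X^H X^H, III-1 X^h Y, III-2 X^h Y, III-3 X^h Y, III-4 X^H X^H, III-5 X^H X^h, III-6 X^H Y.
In this assignment every recorded phenotype matches its genotype and every non-founder's genotype is obtainable from its parents' genotypes, so the pedigree is consistent.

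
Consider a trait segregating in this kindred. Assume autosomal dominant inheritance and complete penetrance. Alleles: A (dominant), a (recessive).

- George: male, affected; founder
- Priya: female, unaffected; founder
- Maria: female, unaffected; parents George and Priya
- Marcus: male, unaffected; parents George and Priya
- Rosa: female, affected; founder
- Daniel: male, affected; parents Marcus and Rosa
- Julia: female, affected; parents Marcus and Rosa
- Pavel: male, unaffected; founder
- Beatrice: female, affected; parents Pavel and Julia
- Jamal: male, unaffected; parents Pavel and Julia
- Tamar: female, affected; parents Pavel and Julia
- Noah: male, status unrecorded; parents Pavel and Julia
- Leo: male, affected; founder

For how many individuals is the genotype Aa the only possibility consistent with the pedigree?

5

Obligate heterozygotes: George is affected so carries A and passed a to Maria (aa), so George is Aa; Daniel is affected so carries A and received a from Marcus (aa), so Daniel is Aa; Julia is affected so carries A and received a from Marcus (aa), so Julia is Aa; Beatrice is affected so carries A and received a from Pavel (aa), so Beatrice is Aa; Tamar is affected so carries A and received a from Pavel (aa), so Tamar is Aa.
Every other individual is either homozygous by phenotype or has at least one consistent homozygous assignment, so the count is 5.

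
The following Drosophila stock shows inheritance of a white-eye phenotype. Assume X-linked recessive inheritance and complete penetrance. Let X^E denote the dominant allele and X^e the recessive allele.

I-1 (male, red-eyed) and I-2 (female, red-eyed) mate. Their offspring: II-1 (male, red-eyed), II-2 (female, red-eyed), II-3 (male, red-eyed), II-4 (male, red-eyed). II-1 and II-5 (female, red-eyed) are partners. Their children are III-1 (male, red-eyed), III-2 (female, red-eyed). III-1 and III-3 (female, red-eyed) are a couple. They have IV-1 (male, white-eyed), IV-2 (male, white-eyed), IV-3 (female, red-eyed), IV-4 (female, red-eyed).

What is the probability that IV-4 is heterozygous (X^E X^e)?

III-1 is red-eyed, so III-1 is X^E Y.
III-3 is red-eyed so carries E and passed e to IV-1 (X^e Y), so III-3 is X^E X^e.
Their cross gives offspring ratios 1/2 X^E X^E : 1/2 X^E X^e. Conditioning on IV-4 being red-eyed, P(X^E X^e) = 1/2 / 1 = 1/2.

1/2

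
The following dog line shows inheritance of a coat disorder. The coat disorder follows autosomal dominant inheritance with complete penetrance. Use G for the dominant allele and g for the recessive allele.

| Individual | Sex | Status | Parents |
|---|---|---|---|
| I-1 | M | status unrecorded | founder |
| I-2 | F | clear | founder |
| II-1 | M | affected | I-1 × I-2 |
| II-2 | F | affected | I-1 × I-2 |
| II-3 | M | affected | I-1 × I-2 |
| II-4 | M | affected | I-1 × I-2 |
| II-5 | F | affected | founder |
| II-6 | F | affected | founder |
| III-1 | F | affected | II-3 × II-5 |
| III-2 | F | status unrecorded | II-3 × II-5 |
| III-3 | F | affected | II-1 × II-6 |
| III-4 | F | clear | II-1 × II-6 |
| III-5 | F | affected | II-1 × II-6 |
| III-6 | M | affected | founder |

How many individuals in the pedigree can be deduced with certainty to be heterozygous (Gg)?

Obligate heterozygotes: II-1 is affected so carries G and received g from I-2 (gg), so II-1 is Gg; II-2 is affected so carries G and received g from I-2 (gg), so II-2 is Gg; II-3 is affected so carries G and received g from I-2 (gg), so II-3 is Gg; II-4 is affected so carries G and received g from I-2 (gg), so II-4 is Gg; II-6 is affected so carries G and passed g to III-4 (gg), so II-6 is Gg.
Every other individual is either homozygous by phenotype or has at least one consistent homozygous assignment, so the count is 5.

5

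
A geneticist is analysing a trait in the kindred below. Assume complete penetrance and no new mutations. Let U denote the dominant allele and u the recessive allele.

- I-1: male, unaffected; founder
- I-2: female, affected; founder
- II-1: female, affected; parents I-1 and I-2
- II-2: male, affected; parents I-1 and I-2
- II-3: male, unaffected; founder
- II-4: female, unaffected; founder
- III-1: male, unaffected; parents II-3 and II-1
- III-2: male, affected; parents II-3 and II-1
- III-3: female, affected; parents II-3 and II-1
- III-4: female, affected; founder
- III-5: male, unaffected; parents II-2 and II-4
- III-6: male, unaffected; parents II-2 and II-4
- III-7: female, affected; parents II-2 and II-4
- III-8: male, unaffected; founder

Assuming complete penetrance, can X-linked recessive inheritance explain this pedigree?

Under X-linked recessive, II-1 (affected, female) cannot arise from I-1 (unaffected) × I-2 (affected).

No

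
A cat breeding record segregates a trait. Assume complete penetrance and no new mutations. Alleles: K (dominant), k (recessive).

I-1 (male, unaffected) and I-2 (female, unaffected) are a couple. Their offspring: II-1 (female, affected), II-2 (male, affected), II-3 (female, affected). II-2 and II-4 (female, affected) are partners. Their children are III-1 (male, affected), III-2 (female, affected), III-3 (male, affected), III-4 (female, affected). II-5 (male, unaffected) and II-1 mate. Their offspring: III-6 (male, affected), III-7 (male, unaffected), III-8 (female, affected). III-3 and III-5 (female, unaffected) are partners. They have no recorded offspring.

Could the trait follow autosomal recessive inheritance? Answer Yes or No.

A consistent assignment under autosomal recessive exists: I-1 Kk, I-2 Kk, II-1 kk, II-2 kk, II-3 kk, II-4 kk, II-5 Kk, III-1 kk, III-2 kk, III-3 kk, III-4 kk, III-5 KK, III-6 kk, III-7 Kk, III-8 kk.
In this assignment every recorded phenotype matches its genotype and every non-founder's genotype is obtainable from its parents' genotypes, so the pedigree is consistent.

Yes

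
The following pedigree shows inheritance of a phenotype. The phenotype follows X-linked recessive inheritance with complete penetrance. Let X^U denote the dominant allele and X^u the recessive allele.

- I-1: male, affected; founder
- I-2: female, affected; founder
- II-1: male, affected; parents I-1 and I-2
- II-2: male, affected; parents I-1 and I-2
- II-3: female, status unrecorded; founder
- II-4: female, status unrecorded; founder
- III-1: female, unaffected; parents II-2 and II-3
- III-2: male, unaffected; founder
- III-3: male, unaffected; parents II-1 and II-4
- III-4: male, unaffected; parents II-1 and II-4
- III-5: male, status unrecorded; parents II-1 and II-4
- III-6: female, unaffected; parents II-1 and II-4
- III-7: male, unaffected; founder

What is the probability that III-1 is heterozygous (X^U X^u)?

1

III-1 is unaffected so carries U and received u from II-2 (X^u Y), so III-1 is X^U X^u, giving P(X^U X^u) = 1.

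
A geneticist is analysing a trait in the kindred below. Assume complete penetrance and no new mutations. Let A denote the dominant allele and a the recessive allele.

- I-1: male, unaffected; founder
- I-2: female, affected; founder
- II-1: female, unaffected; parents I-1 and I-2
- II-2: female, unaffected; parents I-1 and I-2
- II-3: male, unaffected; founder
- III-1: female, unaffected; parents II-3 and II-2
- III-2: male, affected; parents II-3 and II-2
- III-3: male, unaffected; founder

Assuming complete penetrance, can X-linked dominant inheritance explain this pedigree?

No

Under X-linked dominant, III-2 (affected, male) cannot arise from II-3 (unaffected) × II-2 (unaffected).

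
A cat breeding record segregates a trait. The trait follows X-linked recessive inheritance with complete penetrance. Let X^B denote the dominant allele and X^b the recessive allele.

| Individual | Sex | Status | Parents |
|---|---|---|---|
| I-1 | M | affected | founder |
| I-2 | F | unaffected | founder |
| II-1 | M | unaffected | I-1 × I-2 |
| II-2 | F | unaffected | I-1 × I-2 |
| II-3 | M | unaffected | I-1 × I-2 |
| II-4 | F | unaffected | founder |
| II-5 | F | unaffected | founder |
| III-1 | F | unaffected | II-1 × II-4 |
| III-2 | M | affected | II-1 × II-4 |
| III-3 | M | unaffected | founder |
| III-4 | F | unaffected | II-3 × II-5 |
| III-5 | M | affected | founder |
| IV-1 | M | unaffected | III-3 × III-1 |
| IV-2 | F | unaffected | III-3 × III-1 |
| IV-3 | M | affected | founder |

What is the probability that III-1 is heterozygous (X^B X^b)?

II-1 is unaffected, so II-1 is X^B Y.
II-4 is unaffected so carries B and passed b to III-2 (X^b Y), so II-4 is X^B X^b.
Their cross gives offspring ratios 1/2 X^B X^B : 1/2 X^B X^b. Conditioning on III-1 being unaffected, P(X^B X^b) = 1/2 / 1 = 1/2 before taking III-1's own offspring into account.
III-3 is unaffected, so III-3 is X^B Y.
Now use III-1's offspring. Probability of each recorded status — unaffected son IV-1: 1/2 if III-1 is X^B X^b, 1 if X^B X^B. (IV-2: equally likely either way, so uninformative.)
Bayes: P(X^B X^b) = 1/2·1/2 / (1/2·1/2 + 1/2·1) = 1/3.

1/3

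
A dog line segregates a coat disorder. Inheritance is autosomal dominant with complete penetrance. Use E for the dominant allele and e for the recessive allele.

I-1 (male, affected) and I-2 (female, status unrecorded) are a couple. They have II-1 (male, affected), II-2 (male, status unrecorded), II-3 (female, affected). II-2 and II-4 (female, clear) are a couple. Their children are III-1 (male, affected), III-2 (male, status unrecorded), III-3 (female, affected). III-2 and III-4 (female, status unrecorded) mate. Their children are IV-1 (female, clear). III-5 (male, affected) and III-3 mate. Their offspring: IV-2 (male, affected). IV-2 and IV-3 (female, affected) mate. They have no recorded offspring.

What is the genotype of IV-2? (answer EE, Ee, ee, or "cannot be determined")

IV-2's phenotype allows EE or Ee, and no parent or child forces a single allele at both positions; consistent genotype assignments exist with IV-2 as EE or Ee.

cannot be determined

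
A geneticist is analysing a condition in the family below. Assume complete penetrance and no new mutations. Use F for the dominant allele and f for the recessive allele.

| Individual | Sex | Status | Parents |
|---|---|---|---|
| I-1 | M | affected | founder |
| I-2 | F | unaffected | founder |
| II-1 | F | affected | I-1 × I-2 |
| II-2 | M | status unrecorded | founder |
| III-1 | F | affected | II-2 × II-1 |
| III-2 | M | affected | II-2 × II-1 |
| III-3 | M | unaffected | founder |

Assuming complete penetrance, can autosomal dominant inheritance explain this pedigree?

Yes

A consistent assignment under autosomal dominant exists: I-1 FF, I-2 ff, II-1 Ff, II-2 FF, III-1 FF, III-2 FF, III-3 ff.
In this assignment every recorded phenotype matches its genotype and every non-founder's genotype is obtainable from its parents' genotypes, so the pedigree is consistent.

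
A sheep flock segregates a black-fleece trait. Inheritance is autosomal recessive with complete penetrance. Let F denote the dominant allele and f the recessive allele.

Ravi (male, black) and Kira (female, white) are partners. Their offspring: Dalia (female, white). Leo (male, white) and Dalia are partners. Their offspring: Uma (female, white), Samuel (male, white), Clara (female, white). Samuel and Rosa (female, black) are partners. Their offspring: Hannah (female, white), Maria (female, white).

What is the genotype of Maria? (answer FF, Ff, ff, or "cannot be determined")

Ff

From phenotype alone, Maria is FF or Ff.
Maria is white so carries F and received f from Rosa (ff), so Maria is Ff.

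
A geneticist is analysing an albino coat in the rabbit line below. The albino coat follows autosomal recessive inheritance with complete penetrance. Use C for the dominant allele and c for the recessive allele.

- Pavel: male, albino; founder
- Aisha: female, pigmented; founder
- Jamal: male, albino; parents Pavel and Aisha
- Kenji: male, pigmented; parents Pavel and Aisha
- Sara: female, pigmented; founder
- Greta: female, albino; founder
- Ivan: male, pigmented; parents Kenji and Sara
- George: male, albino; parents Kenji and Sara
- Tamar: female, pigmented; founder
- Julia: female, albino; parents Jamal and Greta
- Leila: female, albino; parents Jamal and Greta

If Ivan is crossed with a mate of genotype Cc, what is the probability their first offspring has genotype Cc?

Kenji is pigmented so carries C and received c from Pavel (cc), so Kenji is Cc.
Sara is pigmented so carries C and passed c to George (cc), so Sara is Cc.
Ivan is a pigmented offspring of Kenji (Cc) × Sara (Cc), whose cross gives 1/4 CC : 1/2 Cc : 1/4 cc; conditioning on being pigmented, Ivan is CC with probability 1/3, Cc with probability 2/3.
Summing over parental genotype combinations, P(offspring has genotype Cc) = 1/3·1/2 + 2/3·1/2 = 1/2.

1/2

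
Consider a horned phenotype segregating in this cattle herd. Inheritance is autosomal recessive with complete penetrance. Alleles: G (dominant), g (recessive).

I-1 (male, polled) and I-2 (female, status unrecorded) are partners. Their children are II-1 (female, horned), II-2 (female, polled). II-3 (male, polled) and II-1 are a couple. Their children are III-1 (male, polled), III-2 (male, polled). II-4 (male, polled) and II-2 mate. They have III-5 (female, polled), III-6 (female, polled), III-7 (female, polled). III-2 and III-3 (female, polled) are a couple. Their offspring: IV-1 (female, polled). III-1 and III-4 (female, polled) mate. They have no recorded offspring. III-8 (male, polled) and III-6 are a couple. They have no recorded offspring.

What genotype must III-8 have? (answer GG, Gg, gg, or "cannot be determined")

III-8's phenotype allows GG or Gg, and no parent or child forces a single allele at both positions; consistent genotype assignments exist with III-8 as GG or Gg.

cannot be determined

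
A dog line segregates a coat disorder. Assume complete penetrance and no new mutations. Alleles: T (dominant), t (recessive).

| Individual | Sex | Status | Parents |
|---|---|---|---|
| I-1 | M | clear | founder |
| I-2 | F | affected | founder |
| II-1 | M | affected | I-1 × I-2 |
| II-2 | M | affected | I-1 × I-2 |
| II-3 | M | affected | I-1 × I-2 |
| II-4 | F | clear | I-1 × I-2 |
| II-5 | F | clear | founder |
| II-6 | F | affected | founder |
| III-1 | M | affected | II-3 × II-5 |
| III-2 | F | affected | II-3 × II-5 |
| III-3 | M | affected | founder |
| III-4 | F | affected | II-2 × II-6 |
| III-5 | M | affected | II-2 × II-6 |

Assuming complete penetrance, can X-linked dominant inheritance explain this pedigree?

No

Under X-linked dominant, III-1 (affected, male) cannot arise from II-3 (affected) × II-5 (clear).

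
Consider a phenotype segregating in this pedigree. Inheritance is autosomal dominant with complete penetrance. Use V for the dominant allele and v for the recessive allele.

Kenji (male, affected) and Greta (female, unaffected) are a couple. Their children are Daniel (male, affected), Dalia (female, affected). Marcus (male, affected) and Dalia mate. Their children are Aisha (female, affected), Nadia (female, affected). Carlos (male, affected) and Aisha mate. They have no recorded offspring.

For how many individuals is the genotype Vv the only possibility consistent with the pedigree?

2

Obligate heterozygotes: Daniel is affected so carries V and received v from Greta (vv), so Daniel is Vv; Dalia is affected so carries V and received v from Greta (vv), so Dalia is Vv.
Every other individual is either homozygous by phenotype or has at least one consistent homozygous assignment, so the count is 2.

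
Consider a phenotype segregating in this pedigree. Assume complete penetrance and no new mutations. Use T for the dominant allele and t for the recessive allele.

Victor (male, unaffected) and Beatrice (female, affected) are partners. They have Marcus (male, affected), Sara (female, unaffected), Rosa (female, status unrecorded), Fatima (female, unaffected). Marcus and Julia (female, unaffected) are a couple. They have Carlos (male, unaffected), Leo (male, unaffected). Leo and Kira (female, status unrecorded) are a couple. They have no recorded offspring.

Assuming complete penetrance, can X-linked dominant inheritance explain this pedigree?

A consistent assignment under X-linked dominant exists: Victor X^t Y, Beatrice X^T X^t, Marcus X^T Y, Sara X^t X^t, Rosa X^T X^t, Fatima X^t X^t, Julia X^t X^t, Carlos X^t Y, Leo X^t Y, Kira X^T X^T.
In this assignment every recorded phenotype matches its genotype and every non-founder's genotype is obtainable from its parents' genotypes, so the pedigree is consistent.

Yes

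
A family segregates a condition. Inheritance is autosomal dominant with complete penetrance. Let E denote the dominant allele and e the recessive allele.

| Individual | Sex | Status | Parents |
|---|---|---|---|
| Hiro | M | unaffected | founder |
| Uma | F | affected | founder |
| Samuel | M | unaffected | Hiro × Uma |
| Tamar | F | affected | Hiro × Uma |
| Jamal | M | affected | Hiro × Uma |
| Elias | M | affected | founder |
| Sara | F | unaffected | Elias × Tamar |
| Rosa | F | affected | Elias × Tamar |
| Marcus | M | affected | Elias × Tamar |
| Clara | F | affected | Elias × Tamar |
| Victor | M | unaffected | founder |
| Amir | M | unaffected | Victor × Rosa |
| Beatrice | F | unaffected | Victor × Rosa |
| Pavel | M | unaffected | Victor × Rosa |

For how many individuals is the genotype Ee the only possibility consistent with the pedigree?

5

Obligate heterozygotes: Uma is affected so carries E and passed e to Samuel (ee), so Uma is Ee; Tamar is affected so carries E and received e from Hiro (ee), so Tamar is Ee; Jamal is affected so carries E and received e from Hiro (ee), so Jamal is Ee; Elias is affected so carries E and passed e to Sara (ee), so Elias is Ee; Rosa is affected so carries E and passed e to Amir (ee), so Rosa is Ee.
Every other individual is either homozygous by phenotype or has at least one consistent homozygous assignment, so the count is 5.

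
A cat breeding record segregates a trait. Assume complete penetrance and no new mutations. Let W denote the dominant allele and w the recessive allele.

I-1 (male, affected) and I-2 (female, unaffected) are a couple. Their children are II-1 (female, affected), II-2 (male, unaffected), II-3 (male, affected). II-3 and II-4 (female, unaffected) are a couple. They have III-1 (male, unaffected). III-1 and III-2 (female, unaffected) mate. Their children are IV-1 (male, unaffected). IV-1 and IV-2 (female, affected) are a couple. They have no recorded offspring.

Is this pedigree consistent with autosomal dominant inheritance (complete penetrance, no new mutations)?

A consistent assignment under autosomal dominant exists: I-1 Ww, I-2 ww, II-1 Ww, II-2 ww, II-3 Ww, II-4 ww, III-1 ww, III-2 ww, IV-1 ww, IV-2 WW.
In this assignment every recorded phenotype matches its genotype and every non-founder's genotype is obtainable from its parents' genotypes, so the pedigree is consistent.

Yes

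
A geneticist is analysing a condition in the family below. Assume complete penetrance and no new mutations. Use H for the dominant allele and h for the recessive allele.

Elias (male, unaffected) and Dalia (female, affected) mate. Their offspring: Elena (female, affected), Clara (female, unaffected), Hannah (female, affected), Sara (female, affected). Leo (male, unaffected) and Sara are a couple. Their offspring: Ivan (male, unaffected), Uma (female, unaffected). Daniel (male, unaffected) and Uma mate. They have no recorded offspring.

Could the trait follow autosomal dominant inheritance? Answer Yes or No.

A consistent assignment under autosomal dominant exists: Elias hh, Dalia Hh, Elena Hh, Clara hh, Hannah Hh, Sara Hh, Leo hh, Ivan hh, Uma hh, Daniel hh.
In this assignment every recorded phenotype matches its genotype and every non-founder's genotype is obtainable from its parents' genotypes, so the pedigree is consistent.

Yes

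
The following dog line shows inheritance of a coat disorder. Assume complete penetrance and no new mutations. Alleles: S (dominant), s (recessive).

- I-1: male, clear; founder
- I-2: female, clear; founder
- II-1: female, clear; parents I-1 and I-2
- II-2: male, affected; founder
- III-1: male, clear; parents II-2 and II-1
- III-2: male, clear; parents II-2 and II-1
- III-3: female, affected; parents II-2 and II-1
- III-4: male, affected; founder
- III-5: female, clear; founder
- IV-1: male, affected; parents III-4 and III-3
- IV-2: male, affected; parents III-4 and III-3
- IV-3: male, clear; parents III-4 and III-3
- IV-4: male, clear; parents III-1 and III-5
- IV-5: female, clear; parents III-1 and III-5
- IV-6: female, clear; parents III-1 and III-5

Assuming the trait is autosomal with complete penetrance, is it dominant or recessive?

dominant

III-4 and III-3 are both affected yet have a clear child IV-3. Under a recessive model two affected parents are homozygous and every child would be affected, so the trait cannot be recessive.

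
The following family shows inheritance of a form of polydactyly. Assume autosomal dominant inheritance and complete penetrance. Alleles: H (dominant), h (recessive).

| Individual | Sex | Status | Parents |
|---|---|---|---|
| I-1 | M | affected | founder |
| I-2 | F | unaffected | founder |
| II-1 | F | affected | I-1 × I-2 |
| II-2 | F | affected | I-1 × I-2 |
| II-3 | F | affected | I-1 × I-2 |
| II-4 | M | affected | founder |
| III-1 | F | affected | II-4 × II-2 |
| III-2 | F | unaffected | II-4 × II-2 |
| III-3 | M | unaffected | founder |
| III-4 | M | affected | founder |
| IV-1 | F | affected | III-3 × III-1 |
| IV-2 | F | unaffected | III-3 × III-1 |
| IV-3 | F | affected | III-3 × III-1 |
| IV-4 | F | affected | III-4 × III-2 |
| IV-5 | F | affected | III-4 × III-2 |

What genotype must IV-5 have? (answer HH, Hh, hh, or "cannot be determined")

From phenotype alone, IV-5 is HH or Hh.
IV-5 is affected so carries H and received h from III-2 (hh), so IV-5 is Hh.

Hh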